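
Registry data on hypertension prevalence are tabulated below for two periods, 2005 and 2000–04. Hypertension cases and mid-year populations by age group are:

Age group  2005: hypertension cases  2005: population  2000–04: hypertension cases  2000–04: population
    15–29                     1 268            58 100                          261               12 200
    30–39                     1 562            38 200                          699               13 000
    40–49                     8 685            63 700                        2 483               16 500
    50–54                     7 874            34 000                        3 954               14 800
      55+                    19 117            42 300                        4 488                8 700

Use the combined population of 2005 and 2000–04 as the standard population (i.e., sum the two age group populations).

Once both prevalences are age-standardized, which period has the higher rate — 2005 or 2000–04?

Age-specific rates per 1 000 for 2005: 21.824, 40.890, 136.342, 231.588, 451.939.
For 2000–04: 21.393, 53.769, 150.485, 267.162, 515.862.
Combined standard total = 301 500; weights = 0.2332, 0.1698, 0.2660, 0.1619, 0.1692.
2005: 0.2332×21.824 + 0.1698×40.890 + 0.2660×136.342 + 0.1619×231.588 + 0.1692×451.939 = 162.2317 per 1 000.
2000–04: 0.2332×21.393 + 0.1698×53.769 + 0.2660×150.485 + 0.1619×267.162 + 0.1692×515.862 = 184.6511 per 1 000.

2000–04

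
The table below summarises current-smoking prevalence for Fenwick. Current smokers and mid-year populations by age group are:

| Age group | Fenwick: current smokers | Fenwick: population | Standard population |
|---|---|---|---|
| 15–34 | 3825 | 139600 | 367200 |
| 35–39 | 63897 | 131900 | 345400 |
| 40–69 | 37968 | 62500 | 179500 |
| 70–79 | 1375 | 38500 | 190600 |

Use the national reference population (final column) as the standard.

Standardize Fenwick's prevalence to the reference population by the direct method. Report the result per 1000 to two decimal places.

270.84

Age-specific rates per 1000 for Fenwick: 27.400, 484.435, 607.488, 35.714.
Standard total = 1082700; weights = 0.3392, 0.3190, 0.1658, 0.1760.
Standardized rate: 0.3392×27.400 + 0.3190×484.435 + 0.1658×607.488 + 0.1760×35.714 = 270.8380 per 1000.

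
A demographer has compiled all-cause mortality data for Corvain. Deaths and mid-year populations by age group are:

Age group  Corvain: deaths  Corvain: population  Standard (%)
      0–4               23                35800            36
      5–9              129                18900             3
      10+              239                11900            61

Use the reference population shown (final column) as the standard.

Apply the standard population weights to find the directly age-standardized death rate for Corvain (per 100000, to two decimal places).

1268.73

Age-specific rates per 100000 for Corvain: 64.25, 682.54, 2008.40.
Standard weights: 0.36, 0.03, 0.61.
Standardized rate: 0.3600×64.25 + 0.0300×682.54 + 0.6100×2008.40 = 1268.7307 per 100000.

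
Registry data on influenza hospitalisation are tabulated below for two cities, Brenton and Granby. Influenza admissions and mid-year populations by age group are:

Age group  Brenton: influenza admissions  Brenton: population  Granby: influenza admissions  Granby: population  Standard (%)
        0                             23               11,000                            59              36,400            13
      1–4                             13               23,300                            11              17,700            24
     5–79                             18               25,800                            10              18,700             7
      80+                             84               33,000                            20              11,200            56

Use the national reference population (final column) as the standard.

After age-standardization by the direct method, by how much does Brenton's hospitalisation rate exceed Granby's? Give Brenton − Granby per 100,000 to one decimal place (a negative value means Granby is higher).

Age-specific rates per 100,000 for Brenton: 209.09, 55.79, 69.77, 254.55.
For Granby: 162.09, 62.15, 53.48, 178.57.
Standard weights: 0.13, 0.24, 0.07, 0.56.
Brenton: 0.1300×209.09 + 0.2400×55.79 + 0.0700×69.77 + 0.5600×254.55 = 188.0016 per 100,000.
Granby: 0.1300×162.09 + 0.2400×62.15 + 0.0700×53.48 + 0.5600×178.57 = 139.7300 per 100,000.
Difference = 188.0016 − 139.7300 = 48.2716.

48.3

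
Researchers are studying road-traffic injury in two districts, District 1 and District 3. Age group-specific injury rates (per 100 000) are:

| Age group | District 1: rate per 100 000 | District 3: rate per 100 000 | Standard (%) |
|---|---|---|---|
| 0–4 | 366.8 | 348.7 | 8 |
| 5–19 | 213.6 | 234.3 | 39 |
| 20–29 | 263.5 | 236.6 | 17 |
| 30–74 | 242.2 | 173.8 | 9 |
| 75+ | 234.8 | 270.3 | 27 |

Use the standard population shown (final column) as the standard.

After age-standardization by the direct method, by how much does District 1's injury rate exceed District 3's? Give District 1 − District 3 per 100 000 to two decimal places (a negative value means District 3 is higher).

Standard weights: 0.08, 0.39, 0.17, 0.09, 0.27.
District 1: 0.0800×366.8 + 0.3900×213.6 + 0.1700×263.5 + 0.0900×242.2 + 0.2700×234.8 = 242.6370 per 100 000.
District 3: 0.0800×348.7 + 0.3900×234.3 + 0.1700×236.6 + 0.0900×173.8 + 0.2700×270.3 = 248.1180 per 100 000.
Difference = 242.6370 − 248.1180 = -5.4810.

-5.48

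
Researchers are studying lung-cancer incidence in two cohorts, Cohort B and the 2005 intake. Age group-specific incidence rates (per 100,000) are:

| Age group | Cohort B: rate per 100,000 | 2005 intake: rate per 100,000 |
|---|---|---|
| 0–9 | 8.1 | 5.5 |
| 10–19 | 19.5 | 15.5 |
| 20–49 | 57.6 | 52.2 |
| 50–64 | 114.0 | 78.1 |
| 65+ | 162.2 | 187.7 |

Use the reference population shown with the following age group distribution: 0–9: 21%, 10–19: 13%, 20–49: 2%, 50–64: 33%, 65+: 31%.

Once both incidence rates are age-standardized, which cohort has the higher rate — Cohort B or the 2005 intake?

Cohort B

Standard weights: 0.21, 0.13, 0.02, 0.33, 0.31.
Cohort B: 0.2100×8.1 + 0.1300×19.5 + 0.0200×57.6 + 0.3300×114.0 + 0.3100×162.2 = 93.2900 per 100,000.
The 2005 intake: 0.2100×5.5 + 0.1300×15.5 + 0.0200×52.2 + 0.3300×78.1 + 0.3100×187.7 = 88.1740 per 100,000.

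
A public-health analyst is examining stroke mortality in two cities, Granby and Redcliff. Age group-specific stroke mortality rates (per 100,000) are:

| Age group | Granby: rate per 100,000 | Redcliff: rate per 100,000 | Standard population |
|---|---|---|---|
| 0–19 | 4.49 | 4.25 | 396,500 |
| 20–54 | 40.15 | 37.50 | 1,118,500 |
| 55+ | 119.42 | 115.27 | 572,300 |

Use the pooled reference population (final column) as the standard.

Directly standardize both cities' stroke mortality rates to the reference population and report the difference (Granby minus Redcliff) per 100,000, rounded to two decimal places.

Standard total = 2,087,300; weights = 0.1900, 0.5359, 0.2742.
Granby: 0.1900×4.49 + 0.5359×40.15 + 0.2742×119.42 = 55.1105 per 100,000.
Redcliff: 0.1900×4.25 + 0.5359×37.50 + 0.2742×115.27 = 52.5070 per 100,000.
Difference = 55.1105 − 52.5070 = 2.6035.

2.60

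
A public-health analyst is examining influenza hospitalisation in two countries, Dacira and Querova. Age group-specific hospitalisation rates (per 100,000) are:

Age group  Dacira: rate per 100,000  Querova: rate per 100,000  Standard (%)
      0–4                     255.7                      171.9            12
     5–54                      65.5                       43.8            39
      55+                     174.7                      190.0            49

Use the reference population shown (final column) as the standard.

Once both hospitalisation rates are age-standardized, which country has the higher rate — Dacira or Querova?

Dacira

Standard weights: 0.12, 0.39, 0.49.
Dacira: 0.1200×255.7 + 0.3900×65.5 + 0.4900×174.7 = 141.8320 per 100,000.
Querova: 0.1200×171.9 + 0.3900×43.8 + 0.4900×190.0 = 130.8100 per 100,000.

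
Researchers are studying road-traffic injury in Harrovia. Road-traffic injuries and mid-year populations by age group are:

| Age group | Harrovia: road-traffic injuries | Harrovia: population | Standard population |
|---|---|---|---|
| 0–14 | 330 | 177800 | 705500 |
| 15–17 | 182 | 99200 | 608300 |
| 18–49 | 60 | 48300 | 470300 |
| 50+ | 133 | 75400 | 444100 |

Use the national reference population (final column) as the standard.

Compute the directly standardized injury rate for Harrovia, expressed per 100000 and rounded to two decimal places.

170.23

Age-specific rates per 100000 for Harrovia: 185.60, 183.47, 124.22, 176.39.
Standard total = 2228200; weights = 0.3166, 0.2730, 0.2111, 0.1993.
Standardized rate: 0.3166×185.60 + 0.2730×183.47 + 0.2111×124.22 + 0.1993×176.39 = 170.2288 per 100000.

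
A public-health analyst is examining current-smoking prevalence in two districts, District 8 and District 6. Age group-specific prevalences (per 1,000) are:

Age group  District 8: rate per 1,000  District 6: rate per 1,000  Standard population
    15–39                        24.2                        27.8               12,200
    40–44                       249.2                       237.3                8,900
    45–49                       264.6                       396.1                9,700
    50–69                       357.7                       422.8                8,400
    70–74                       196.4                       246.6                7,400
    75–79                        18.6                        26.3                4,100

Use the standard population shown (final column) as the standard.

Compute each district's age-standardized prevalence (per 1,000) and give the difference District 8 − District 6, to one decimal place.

-42.7

Standard total = 50,700; weights = 0.2406, 0.1755, 0.1913, 0.1657, 0.1460, 0.0809.
District 8: 0.2406×24.2 + 0.1755×249.2 + 0.1913×264.6 + 0.1657×357.7 + 0.1460×196.4 + 0.0809×18.6 = 189.6260 per 1,000.
District 6: 0.2406×27.8 + 0.1755×237.3 + 0.1913×396.1 + 0.1657×422.8 + 0.1460×246.6 + 0.0809×26.3 = 232.2976 per 1,000.
Difference = 189.6260 − 232.2976 = -42.6716.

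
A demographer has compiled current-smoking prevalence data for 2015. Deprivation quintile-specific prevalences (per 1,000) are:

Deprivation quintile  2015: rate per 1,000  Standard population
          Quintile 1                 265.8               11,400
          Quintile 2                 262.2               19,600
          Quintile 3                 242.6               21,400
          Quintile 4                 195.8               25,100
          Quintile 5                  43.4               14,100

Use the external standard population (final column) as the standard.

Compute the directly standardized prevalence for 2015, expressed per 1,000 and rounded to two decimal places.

Standard total = 91,600; weights = 0.1245, 0.2140, 0.2336, 0.2740, 0.1539.
Standardized rate: 0.1245×265.8 + 0.2140×262.2 + 0.2336×242.6 + 0.2740×195.8 + 0.1539×43.4 = 206.1943 per 1,000.

206.19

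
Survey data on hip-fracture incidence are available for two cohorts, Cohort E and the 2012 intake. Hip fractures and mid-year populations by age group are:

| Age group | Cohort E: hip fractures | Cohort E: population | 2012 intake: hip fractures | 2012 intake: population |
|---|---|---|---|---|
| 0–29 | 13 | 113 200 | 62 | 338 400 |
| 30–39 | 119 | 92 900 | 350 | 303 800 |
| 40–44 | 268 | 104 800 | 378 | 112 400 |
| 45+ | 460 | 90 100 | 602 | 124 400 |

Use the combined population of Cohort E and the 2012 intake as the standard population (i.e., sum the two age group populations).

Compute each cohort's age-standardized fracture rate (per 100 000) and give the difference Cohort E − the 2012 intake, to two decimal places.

Age-specific rates per 100 000 for Cohort E: 11.48, 128.09, 255.73, 510.54.
For the 2012 intake: 18.32, 115.21, 336.30, 483.92.
Combined standard total = 1 280 000; weights = 0.3528, 0.3099, 0.1697, 0.1676.
Cohort E: 0.3528×11.48 + 0.3099×128.09 + 0.1697×255.73 + 0.1676×510.54 = 172.7004 per 100 000.
The 2012 intake: 0.3528×18.32 + 0.3099×115.21 + 0.1697×336.30 + 0.1676×483.92 = 180.3299 per 100 000.
Difference = 172.7004 − 180.3299 = -7.6295.

-7.63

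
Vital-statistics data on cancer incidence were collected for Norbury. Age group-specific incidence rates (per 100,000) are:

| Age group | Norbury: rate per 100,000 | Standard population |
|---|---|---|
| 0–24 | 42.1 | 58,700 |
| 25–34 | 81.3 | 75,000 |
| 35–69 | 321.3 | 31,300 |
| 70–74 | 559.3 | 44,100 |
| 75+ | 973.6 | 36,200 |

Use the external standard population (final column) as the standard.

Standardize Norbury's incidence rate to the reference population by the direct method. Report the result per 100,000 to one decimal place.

Standard total = 245,300; weights = 0.2393, 0.3057, 0.1276, 0.1798, 0.1476.
Standardized rate: 0.2393×42.1 + 0.3057×81.3 + 0.1276×321.3 + 0.1798×559.3 + 0.1476×973.6 = 320.1586 per 100,000.

320.2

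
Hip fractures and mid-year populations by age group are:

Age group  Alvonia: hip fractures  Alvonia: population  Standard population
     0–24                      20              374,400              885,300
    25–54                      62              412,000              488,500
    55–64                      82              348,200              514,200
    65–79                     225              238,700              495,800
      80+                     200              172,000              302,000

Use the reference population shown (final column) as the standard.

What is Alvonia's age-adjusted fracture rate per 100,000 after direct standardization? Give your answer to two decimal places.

39.48

Age-specific rates per 100,000 for Alvonia: 5.34, 15.05, 23.55, 94.26, 116.28.
Standard total = 2,685,800; weights = 0.3296, 0.1819, 0.1915, 0.1846, 0.1124.
Standardized rate: 0.3296×5.34 + 0.1819×15.05 + 0.1915×23.55 + 0.1846×94.26 + 0.1124×116.28 = 39.4818 per 100,000.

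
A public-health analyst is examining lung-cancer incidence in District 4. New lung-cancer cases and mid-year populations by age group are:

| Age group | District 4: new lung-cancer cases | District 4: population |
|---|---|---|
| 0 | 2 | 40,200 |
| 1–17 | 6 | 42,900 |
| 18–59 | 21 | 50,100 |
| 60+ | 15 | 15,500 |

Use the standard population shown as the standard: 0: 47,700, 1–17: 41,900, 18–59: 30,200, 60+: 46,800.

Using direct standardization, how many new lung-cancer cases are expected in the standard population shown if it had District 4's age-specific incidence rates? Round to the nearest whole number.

Age-specific rates per 100,000 for District 4: 4.98, 13.99, 41.92, 96.77.
Expected new lung-cancer cases = Σ (standard pop × age-specific rate ÷ 100,000)
= 47,700×4.98/100,000 + 41,900×13.99/100,000 + 30,200×41.92/100,000 + 46,800×96.77/100,000
= 2.37 + 5.86 + 12.66 + 45.29 = 66.18.

66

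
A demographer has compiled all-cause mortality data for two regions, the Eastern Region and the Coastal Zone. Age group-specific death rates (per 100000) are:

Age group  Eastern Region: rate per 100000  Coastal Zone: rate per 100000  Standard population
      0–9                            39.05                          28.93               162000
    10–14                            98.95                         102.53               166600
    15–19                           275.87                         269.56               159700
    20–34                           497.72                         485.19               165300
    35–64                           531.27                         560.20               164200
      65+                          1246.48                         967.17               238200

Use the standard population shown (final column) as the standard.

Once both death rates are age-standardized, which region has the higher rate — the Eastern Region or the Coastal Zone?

Eastern Region

Standard total = 1056000; weights = 0.1534, 0.1578, 0.1512, 0.1565, 0.1555, 0.2256.
The Eastern Region: 0.1534×39.05 + 0.1578×98.95 + 0.1512×275.87 + 0.1565×497.72 + 0.1555×531.27 + 0.2256×1246.48 = 505.0064 per 100000.
The Coastal Zone: 0.1534×28.93 + 0.1578×102.53 + 0.1512×269.56 + 0.1565×485.19 + 0.1555×560.20 + 0.2256×967.17 = 442.5980 per 100000.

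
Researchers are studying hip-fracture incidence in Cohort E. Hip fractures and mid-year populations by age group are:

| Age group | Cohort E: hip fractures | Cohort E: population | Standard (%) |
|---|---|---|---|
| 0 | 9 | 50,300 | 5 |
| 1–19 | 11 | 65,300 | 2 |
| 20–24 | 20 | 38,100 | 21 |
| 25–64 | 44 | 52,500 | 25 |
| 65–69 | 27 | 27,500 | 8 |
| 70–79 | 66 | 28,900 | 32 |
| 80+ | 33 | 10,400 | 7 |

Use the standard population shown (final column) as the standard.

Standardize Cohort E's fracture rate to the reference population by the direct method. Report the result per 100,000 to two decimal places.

136.35

Age-specific rates per 100,000 for Cohort E: 17.89, 16.85, 52.49, 83.81, 98.18, 228.37, 317.31.
Standard weights: 0.05, 0.02, 0.21, 0.25, 0.08, 0.32, 0.07.
Standardized rate: 0.0500×17.89 + 0.0200×16.85 + 0.2100×52.49 + 0.2500×83.81 + 0.0800×98.18 + 0.3200×228.37 + 0.0700×317.31 = 136.3532 per 100,000.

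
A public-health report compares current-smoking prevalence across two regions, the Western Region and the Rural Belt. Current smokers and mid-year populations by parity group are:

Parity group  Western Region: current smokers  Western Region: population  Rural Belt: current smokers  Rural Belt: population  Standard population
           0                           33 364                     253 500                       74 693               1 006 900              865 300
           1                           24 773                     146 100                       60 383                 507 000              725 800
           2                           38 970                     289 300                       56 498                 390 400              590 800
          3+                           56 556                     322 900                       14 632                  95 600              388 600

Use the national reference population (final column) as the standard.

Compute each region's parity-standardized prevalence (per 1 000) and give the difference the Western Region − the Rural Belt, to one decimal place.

34.6

Parity-specific rates per 1 000 for the Western Region: 131.613, 169.562, 134.704, 175.150.
For the Rural Belt: 74.181, 119.099, 144.718, 153.054.
Standard total = 2 570 500; weights = 0.3366, 0.2824, 0.2298, 0.1512.
The Western Region: 0.3366×131.613 + 0.2824×169.562 + 0.2298×134.704 + 0.1512×175.150 = 149.6207 per 1 000.
The Rural Belt: 0.3366×74.181 + 0.2824×119.099 + 0.2298×144.718 + 0.1512×153.054 = 114.9999 per 1 000.
Difference = 149.6207 − 114.9999 = 34.6208.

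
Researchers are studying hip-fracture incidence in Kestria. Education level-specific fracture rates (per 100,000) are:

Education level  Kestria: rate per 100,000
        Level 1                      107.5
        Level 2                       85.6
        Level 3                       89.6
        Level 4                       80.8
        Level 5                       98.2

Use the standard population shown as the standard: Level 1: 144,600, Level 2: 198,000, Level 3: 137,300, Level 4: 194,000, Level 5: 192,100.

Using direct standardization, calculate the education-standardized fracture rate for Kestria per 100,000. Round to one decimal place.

Standard total = 866,000; weights = 0.1670, 0.2286, 0.1585, 0.2240, 0.2218.
Standardized rate: 0.1670×107.5 + 0.2286×85.6 + 0.1585×89.6 + 0.2240×80.8 + 0.2218×98.2 = 91.6106 per 100,000.

91.6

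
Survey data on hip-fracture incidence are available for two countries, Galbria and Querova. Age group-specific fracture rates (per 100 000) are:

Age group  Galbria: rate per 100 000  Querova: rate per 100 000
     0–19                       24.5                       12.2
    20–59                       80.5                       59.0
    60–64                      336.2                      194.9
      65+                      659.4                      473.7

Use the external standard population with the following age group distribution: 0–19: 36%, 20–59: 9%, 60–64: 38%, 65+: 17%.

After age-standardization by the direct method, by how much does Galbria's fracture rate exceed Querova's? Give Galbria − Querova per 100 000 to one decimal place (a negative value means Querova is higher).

Standard weights: 0.36, 0.09, 0.38, 0.17.
Galbria: 0.3600×24.5 + 0.0900×80.5 + 0.3800×336.2 + 0.1700×659.4 = 255.9190 per 100 000.
Querova: 0.3600×12.2 + 0.0900×59.0 + 0.3800×194.9 + 0.1700×473.7 = 164.2930 per 100 000.
Difference = 255.9190 − 164.2930 = 91.6260.

91.6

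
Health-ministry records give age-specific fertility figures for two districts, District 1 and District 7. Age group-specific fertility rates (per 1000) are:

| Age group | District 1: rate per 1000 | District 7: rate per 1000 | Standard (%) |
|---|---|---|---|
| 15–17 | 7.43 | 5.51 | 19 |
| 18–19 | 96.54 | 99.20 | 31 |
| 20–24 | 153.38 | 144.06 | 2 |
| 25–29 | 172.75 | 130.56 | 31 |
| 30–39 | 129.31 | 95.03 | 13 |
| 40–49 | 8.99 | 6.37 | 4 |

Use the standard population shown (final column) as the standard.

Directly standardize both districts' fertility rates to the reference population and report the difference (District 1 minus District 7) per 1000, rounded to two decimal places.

Standard weights: 0.19, 0.31, 0.02, 0.31, 0.13, 0.04.
District 1: 0.1900×7.43 + 0.3100×96.54 + 0.0200×153.38 + 0.3100×172.75 + 0.1300×129.31 + 0.0400×8.99 = 105.1291 per 1000.
District 7: 0.1900×5.51 + 0.3100×99.20 + 0.0200×144.06 + 0.3100×130.56 + 0.1300×95.03 + 0.0400×6.37 = 87.7624 per 1000.
Difference = 105.1291 − 87.7624 = 17.3667.

17.37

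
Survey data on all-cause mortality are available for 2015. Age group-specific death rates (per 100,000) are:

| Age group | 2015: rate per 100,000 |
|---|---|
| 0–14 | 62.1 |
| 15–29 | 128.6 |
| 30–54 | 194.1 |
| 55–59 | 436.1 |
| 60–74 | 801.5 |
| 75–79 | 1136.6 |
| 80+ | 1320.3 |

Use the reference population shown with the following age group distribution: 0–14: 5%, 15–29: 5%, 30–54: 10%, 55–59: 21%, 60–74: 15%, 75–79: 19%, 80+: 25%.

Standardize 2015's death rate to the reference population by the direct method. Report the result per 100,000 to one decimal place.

Standard weights: 0.05, 0.05, 0.10, 0.21, 0.15, 0.19, 0.25.
Standardized rate: 0.0500×62.1 + 0.0500×128.6 + 0.1000×194.1 + 0.2100×436.1 + 0.1500×801.5 + 0.1900×1136.6 + 0.2500×1320.3 = 786.7800 per 100,000.

786.8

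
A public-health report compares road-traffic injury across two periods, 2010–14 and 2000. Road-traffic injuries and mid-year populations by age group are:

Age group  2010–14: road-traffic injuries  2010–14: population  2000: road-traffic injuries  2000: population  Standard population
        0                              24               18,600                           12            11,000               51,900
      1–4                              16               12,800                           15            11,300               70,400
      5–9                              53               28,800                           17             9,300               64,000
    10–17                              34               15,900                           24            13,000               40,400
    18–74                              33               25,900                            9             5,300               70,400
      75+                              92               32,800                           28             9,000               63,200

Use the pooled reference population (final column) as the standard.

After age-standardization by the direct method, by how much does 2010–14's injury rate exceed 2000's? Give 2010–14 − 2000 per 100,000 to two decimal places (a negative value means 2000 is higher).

Age-specific rates per 100,000 for 2010–14: 129.03, 125.00, 184.03, 213.84, 127.41, 280.49.
For 2000: 109.09, 132.74, 182.80, 184.62, 169.81, 311.11.
Standard total = 360,300; weights = 0.1440, 0.1954, 0.1776, 0.1121, 0.1954, 0.1754.
2010–14: 0.1440×129.03 + 0.1954×125.00 + 0.1776×184.03 + 0.1121×213.84 + 0.1954×127.41 + 0.1754×280.49 = 173.7726 per 100,000.
2000: 0.1440×109.09 + 0.1954×132.74 + 0.1776×182.80 + 0.1121×184.62 + 0.1954×169.81 + 0.1754×311.11 = 182.5736 per 100,000.
Difference = 173.7726 − 182.5736 = -8.8010.

-8.80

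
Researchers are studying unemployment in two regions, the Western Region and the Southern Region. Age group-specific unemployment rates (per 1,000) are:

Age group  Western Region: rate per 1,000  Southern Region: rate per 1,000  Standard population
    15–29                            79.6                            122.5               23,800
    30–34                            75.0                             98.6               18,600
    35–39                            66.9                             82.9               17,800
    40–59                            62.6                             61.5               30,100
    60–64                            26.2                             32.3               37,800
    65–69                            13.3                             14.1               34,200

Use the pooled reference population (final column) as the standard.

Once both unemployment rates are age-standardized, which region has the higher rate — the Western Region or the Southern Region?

Southern Region

Standard total = 162,300; weights = 0.1466, 0.1146, 0.1097, 0.1855, 0.2329, 0.2107.
The Western Region: 0.1466×79.6 + 0.1146×75.0 + 0.1097×66.9 + 0.1855×62.6 + 0.2329×26.2 + 0.2107×13.3 = 48.1194 per 1,000.
The Southern Region: 0.1466×122.5 + 0.1146×98.6 + 0.1097×82.9 + 0.1855×61.5 + 0.2329×32.3 + 0.2107×14.1 = 60.2550 per 1,000.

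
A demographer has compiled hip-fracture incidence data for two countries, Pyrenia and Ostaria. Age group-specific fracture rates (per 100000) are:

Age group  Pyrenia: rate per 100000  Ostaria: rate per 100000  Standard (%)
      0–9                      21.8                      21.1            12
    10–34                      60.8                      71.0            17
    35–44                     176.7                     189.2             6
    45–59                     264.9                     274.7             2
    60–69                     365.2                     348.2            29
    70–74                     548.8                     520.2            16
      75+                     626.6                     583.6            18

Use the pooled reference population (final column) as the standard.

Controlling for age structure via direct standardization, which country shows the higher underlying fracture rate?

Standard weights: 0.12, 0.17, 0.06, 0.02, 0.29, 0.16, 0.18.
Pyrenia: 0.1200×21.8 + 0.1700×60.8 + 0.0600×176.7 + 0.0200×264.9 + 0.2900×365.2 + 0.1600×548.8 + 0.1800×626.6 = 335.3560 per 100000.
Ostaria: 0.1200×21.1 + 0.1700×71.0 + 0.0600×189.2 + 0.0200×274.7 + 0.2900×348.2 + 0.1600×520.2 + 0.1800×583.6 = 320.7060 per 100000.

Pyrenia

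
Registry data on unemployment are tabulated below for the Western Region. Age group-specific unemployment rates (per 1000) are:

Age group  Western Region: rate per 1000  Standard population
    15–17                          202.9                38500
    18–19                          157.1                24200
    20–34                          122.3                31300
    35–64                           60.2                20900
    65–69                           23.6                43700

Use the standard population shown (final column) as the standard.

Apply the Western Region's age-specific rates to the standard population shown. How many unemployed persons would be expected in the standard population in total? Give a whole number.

17731

Expected unemployed persons = Σ (standard pop × age-specific rate ÷ 1000)
= 38500×202.9/1000 + 24200×157.1/1000 + 31300×122.3/1000 + 20900×60.2/1000 + 43700×23.6/1000
= 7811.65 + 3801.82 + 3827.99 + 1258.18 + 1031.32 = 17730.96.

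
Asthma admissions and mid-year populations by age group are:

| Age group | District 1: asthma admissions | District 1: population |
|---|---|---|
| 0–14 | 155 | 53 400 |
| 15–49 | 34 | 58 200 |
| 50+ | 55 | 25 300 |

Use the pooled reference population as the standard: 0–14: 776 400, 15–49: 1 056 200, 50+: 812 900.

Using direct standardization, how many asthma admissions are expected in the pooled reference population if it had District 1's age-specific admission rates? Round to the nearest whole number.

Age-specific rates per 10 000 for District 1: 29.03, 5.84, 21.74.
Expected asthma admissions = Σ (standard pop × age-specific rate ÷ 10 000)
= 776 400×29.03/10 000 + 1 056 200×5.84/10 000 + 812 900×21.74/10 000
= 2253.60 + 617.02 + 1767.17 = 4637.79.

4638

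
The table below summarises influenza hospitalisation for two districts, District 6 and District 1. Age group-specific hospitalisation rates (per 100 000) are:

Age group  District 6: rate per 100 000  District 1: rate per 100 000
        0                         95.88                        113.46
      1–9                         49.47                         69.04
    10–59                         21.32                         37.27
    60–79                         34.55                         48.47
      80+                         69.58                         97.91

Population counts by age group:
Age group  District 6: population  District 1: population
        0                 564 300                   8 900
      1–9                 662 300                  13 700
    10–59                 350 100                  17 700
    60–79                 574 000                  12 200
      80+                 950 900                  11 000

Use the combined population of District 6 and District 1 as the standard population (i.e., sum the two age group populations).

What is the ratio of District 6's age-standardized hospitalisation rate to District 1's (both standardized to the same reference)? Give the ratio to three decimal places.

0.740

Combined standard total = 3 165 100; weights = 0.1811, 0.2136, 0.1162, 0.1852, 0.3039.
District 6: 0.1811×95.88 + 0.2136×49.47 + 0.1162×21.32 + 0.1852×34.55 + 0.3039×69.58 = 57.9520 per 100 000.
District 1: 0.1811×113.46 + 0.2136×69.04 + 0.1162×37.27 + 0.1852×48.47 + 0.3039×97.91 = 78.3568 per 100 000.
Ratio = 57.9520 ÷ 78.3568 = 0.73959.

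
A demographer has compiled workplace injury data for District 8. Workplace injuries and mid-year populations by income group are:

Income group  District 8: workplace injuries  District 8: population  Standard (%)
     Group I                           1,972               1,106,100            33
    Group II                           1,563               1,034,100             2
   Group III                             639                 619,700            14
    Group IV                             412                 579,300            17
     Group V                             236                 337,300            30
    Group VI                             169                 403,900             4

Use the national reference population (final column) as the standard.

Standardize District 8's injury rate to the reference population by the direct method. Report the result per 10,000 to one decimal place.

11.1

Income-specific rates per 10,000 for District 8: 17.83, 15.11, 10.31, 7.11, 7.00, 4.18.
Standard weights: 0.33, 0.02, 0.14, 0.17, 0.30, 0.04.
Standardized rate: 0.3300×17.83 + 0.0200×15.11 + 0.1400×10.31 + 0.1700×7.11 + 0.3000×7.00 + 0.0400×4.18 = 11.1047 per 10,000.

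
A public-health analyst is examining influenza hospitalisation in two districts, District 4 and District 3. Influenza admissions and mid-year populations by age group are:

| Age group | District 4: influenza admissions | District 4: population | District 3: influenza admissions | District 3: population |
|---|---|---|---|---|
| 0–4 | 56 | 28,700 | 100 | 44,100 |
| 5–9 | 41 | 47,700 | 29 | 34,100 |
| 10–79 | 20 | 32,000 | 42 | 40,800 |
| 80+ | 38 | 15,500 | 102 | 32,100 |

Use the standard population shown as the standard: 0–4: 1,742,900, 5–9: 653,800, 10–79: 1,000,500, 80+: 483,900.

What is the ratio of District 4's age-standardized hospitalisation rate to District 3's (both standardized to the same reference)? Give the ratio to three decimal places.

0.816

Age-specific rates per 100,000 for District 4: 195.12, 85.95, 62.50, 245.16.
For District 3: 226.76, 85.04, 102.94, 317.76.
Standard total = 3,881,100; weights = 0.4491, 0.1685, 0.2578, 0.1247.
District 4: 0.4491×195.12 + 0.1685×85.95 + 0.2578×62.50 + 0.1247×245.16 = 148.7824 per 100,000.
District 3: 0.4491×226.76 + 0.1685×85.04 + 0.2578×102.94 + 0.1247×317.76 = 182.3123 per 100,000.
Ratio = 148.7824 ÷ 182.3123 = 0.81609.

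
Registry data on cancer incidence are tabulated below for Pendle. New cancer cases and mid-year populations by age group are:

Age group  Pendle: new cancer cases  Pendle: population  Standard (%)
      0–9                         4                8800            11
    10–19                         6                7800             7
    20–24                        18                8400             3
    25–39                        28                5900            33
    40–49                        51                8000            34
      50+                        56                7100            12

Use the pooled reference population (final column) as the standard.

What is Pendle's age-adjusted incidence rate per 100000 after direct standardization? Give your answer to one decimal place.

484.8

Age-specific rates per 100000 for Pendle: 45.45, 76.92, 214.29, 474.58, 637.50, 788.73.
Standard weights: 0.11, 0.07, 0.03, 0.33, 0.34, 0.12.
Standardized rate: 0.1100×45.45 + 0.0700×76.92 + 0.0300×214.29 + 0.3300×474.58 + 0.3400×637.50 + 0.1200×788.73 = 484.8212 per 100000.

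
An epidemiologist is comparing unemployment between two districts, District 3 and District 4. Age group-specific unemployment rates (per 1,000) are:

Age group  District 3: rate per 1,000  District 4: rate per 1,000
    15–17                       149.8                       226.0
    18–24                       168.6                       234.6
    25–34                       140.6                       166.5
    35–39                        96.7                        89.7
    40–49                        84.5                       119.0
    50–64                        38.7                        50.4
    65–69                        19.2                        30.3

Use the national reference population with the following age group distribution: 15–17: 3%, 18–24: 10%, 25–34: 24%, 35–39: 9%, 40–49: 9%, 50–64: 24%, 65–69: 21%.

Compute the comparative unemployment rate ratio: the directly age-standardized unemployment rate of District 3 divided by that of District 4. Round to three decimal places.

Standard weights: 0.03, 0.10, 0.24, 0.09, 0.09, 0.24, 0.21.
District 3: 0.0300×149.8 + 0.1000×168.6 + 0.2400×140.6 + 0.0900×96.7 + 0.0900×84.5 + 0.2400×38.7 + 0.2100×19.2 = 84.7260 per 1,000.
District 4: 0.0300×226.0 + 0.1000×234.6 + 0.2400×166.5 + 0.0900×89.7 + 0.0900×119.0 + 0.2400×50.4 + 0.2100×30.3 = 107.4420 per 1,000.
Ratio = 84.7260 ÷ 107.4420 = 0.78857.

0.789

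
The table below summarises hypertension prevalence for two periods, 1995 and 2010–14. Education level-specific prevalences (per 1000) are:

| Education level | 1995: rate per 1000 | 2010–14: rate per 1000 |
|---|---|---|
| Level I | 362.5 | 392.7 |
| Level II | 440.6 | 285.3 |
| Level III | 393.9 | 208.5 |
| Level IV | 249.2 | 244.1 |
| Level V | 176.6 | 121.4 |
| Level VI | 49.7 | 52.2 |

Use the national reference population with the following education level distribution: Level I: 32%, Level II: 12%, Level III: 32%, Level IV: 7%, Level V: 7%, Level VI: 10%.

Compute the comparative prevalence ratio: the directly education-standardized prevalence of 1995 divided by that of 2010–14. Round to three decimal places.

Standard weights: 0.32, 0.12, 0.32, 0.07, 0.07, 0.10.
1995: 0.3200×362.5 + 0.1200×440.6 + 0.3200×393.9 + 0.0700×249.2 + 0.0700×176.6 + 0.1000×49.7 = 329.6960 per 1000.
2010–14: 0.3200×392.7 + 0.1200×285.3 + 0.3200×208.5 + 0.0700×244.1 + 0.0700×121.4 + 0.1000×52.2 = 257.4250 per 1000.
Ratio = 329.6960 ÷ 257.4250 = 1.28075.

1.281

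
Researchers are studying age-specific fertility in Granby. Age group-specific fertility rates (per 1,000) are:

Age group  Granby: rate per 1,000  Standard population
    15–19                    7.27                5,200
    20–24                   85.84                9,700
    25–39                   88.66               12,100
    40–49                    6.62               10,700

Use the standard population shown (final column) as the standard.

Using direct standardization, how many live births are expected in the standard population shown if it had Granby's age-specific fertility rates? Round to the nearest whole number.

2014

Expected live births = Σ (standard pop × age-specific rate ÷ 1,000)
= 5,200×7.27/1,000 + 9,700×85.84/1,000 + 12,100×88.66/1,000 + 10,700×6.62/1,000
= 37.80 + 832.65 + 1072.79 + 70.83 = 2014.07.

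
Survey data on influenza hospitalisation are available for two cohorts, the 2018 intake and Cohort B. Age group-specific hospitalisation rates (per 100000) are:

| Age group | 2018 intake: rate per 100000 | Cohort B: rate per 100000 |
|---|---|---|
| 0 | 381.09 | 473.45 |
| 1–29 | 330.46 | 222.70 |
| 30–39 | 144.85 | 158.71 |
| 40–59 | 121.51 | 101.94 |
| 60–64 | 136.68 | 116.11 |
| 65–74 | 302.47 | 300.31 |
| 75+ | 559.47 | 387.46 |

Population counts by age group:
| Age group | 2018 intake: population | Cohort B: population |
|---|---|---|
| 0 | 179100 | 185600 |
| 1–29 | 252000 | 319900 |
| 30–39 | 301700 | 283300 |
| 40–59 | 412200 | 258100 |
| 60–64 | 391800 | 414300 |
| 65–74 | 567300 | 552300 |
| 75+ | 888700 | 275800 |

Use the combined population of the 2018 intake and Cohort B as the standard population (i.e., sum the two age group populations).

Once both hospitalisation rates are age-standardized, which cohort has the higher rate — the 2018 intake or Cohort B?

2018 intake

Combined standard total = 5282100; weights = 0.0690, 0.1083, 0.1108, 0.1269, 0.1526, 0.2120, 0.2205.
The 2018 intake: 0.0690×381.09 + 0.1083×330.46 + 0.1108×144.85 + 0.1269×121.51 + 0.1526×136.68 + 0.2120×302.47 + 0.2205×559.47 = 301.8657 per 100000.
Cohort B: 0.0690×473.45 + 0.1083×222.70 + 0.1108×158.71 + 0.1269×101.94 + 0.1526×116.11 + 0.2120×300.31 + 0.2205×387.46 = 254.1083 per 100000.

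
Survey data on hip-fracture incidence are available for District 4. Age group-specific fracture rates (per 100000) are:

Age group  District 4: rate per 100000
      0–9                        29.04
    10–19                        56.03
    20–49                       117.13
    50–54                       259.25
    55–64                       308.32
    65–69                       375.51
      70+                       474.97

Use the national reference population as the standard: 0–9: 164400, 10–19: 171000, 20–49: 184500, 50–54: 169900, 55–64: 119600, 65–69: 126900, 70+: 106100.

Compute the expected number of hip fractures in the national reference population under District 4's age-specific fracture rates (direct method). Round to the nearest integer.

Expected hip fractures = Σ (standard pop × age-specific rate ÷ 100000)
= 164400×29.04/100000 + 171000×56.03/100000 + 184500×117.13/100000 + 169900×259.25/100000 + 119600×308.32/100000 + 126900×375.51/100000 + 106100×474.97/100000
= 47.74 + 95.81 + 216.10 + 440.47 + 368.75 + 476.52 + 503.94 = 2149.34.

2149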